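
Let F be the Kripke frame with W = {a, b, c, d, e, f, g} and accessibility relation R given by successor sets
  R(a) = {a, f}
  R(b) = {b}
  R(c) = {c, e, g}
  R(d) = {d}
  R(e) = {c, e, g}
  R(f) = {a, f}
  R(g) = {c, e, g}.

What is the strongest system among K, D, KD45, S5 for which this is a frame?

S5

Serial (axiom D): yes — every world has a successor (e.g. a R a).
Euclidean (axiom 5): yes — any two successors of a common world are R-related.
Transitive (axiom 4): yes — every two-step R-path is closed by a direct edge.
Reflexive (axiom T): yes — every world is R-related to itself.
So F validates K, D, KD45, S5. The strongest is S5.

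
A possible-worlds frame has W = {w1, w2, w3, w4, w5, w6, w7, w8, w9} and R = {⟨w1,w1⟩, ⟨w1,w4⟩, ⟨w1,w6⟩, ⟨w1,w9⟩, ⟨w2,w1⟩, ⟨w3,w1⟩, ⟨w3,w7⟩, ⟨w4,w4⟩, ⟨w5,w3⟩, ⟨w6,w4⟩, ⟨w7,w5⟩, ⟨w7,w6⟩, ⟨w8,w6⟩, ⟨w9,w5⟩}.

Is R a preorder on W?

No

Reflexive: no — w2 is not related to itself.
Transitive: no — w1 R w9 and w9 R w5, but not w1 R w5.
So R is not a preorder.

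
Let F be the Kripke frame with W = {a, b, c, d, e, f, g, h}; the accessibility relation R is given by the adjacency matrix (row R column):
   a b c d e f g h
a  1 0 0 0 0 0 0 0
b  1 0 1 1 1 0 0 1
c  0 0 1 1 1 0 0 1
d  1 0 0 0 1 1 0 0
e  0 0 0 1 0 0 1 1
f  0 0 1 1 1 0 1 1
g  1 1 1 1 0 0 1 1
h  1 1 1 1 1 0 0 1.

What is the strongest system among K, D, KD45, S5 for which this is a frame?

D

Serial (axiom D): yes — every world has a successor (e.g. a R a).
Euclidean (axiom 5): no — b R a and b R c, but not a R c.
Transitive (axiom 4): no — b R d and d R f, but not b R f.
Reflexive (axiom T): no — b is not related to itself.
So F validates K, D; KD45 would additionally require R to be Euclidean and transitive. The strongest is D.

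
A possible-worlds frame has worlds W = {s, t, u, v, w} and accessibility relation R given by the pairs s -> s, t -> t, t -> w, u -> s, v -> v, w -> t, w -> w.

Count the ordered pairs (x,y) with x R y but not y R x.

1

Enumerating: (u,s).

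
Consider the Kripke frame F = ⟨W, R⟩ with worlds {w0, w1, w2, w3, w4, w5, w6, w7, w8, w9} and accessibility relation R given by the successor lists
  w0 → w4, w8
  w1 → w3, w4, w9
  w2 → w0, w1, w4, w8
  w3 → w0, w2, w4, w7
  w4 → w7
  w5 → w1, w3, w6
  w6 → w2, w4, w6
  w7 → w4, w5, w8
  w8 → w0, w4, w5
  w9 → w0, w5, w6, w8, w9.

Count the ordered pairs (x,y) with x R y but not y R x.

Enumerating: (w0,w4), (w1,w3), (w1,w4), (w1,w9), (w2,w0), (w2,w1), (w2,w4), (w2,w8), (w3,w0), (w3,w2), (w3,w4), (w3,w7), … and 13 more.
Total: 25.

25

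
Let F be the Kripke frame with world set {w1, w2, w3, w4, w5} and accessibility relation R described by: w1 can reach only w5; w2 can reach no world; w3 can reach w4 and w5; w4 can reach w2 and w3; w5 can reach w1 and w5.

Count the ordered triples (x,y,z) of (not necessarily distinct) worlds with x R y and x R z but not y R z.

8

Enumerating: (w3,w4,w4), (w3,w4,w5), (w3,w5,w4), (w4,w2,w2), (w4,w2,w3), (w4,w3,w2), (w4,w3,w3), (w5,w1,w1).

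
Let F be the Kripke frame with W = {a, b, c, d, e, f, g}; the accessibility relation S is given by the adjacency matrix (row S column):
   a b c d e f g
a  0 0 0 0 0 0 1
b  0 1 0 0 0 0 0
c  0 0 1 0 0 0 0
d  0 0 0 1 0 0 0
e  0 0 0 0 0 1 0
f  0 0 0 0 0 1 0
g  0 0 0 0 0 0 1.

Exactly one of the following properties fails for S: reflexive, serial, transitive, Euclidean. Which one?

Reflexive: no — a is not related to itself.
Serial: yes — every world has a successor (e.g. a S g).
Transitive: yes — every two-step S-path is closed by a direct edge.
Euclidean: yes — any two successors of a common world are S-related.
Only reflexive fails.

reflexive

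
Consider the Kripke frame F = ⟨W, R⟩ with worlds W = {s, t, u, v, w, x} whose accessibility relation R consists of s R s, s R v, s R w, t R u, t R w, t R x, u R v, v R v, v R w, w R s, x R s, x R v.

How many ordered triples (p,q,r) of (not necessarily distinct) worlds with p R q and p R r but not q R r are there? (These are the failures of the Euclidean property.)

Enumerating: (s,v,s), (s,w,v), (s,w,w), (t,u,u), (t,u,w), (t,u,x), (t,w,u), (t,w,w), (t,w,x), (t,x,u), (t,x,w), (t,x,x), (v,w,v), (v,w,w), (x,v,s).

15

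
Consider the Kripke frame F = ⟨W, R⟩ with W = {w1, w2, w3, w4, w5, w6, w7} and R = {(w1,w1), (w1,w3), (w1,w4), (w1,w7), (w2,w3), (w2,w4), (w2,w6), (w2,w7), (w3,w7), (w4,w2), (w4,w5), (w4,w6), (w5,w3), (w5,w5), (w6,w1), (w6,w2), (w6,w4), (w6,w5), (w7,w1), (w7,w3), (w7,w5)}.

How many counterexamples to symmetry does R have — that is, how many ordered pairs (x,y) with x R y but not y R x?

9

Enumerating: (w1,w3), (w1,w4), (w2,w3), (w2,w7), (w4,w5), (w5,w3), (w6,w1), (w6,w5), (w7,w5).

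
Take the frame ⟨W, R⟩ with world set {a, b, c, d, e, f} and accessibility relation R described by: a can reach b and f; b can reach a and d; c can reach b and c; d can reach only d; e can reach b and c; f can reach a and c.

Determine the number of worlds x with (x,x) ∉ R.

Enumerating: a, b, e, f.

4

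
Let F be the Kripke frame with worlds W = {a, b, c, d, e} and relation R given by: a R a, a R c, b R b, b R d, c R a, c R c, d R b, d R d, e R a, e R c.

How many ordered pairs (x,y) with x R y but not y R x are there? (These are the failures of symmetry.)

2

Enumerating: (e,a), (e,c).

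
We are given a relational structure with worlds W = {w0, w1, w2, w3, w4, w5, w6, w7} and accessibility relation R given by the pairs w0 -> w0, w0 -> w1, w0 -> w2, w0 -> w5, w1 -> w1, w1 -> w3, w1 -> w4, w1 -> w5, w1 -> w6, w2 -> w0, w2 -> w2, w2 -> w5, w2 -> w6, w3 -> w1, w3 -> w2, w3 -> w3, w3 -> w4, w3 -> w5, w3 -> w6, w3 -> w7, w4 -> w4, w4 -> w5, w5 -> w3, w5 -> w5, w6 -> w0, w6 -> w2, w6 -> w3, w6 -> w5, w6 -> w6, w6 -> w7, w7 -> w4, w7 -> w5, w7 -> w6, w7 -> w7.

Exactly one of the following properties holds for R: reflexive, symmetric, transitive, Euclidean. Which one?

reflexive

Reflexive: yes — every world is R-related to itself.
Symmetric: no — w0 R w1 but not w1 R w0.
Transitive: no — w0 R w1 and w1 R w3, but not w0 R w3.
Euclidean: no — w0 R w1 and w0 R w2, but not w1 R w2.
Only reflexive holds.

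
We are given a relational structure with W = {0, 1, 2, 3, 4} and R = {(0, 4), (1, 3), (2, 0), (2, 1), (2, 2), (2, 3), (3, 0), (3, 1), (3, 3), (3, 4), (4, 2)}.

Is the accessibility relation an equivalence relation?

Reflexive: no — 0 is not related to itself.
Symmetric: no — 0 R 4 but not 4 R 0.
Transitive: no — 0 R 4 and 4 R 2, but not 0 R 2.
So R is not an equivalence relation.

No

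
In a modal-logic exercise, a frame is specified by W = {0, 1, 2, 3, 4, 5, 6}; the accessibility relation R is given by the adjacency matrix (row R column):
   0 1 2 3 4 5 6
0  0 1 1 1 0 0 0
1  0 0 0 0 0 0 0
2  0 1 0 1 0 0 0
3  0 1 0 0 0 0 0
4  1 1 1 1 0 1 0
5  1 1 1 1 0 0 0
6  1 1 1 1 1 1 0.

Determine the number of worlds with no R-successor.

Enumerating: 1.

1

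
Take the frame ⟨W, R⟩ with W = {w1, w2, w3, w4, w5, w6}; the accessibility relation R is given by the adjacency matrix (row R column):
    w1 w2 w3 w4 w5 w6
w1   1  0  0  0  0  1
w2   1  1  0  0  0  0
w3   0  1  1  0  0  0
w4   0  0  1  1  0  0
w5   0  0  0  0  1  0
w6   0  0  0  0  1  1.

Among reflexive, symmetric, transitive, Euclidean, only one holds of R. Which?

Reflexive: yes — every world is R-related to itself.
Symmetric: no — w1 R w6 but not w6 R w1.
Transitive: no — w1 R w6 and w6 R w5, but not w1 R w5.
Euclidean: no — w1 R w6 and w1 R w1, but not w6 R w1.
Only reflexive holds.

reflexive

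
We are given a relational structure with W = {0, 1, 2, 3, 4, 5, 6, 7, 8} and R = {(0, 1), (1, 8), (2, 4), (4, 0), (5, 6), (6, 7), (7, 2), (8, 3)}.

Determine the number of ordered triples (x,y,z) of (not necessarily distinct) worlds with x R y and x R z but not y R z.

Enumerating: (0,1,1), (1,8,8), (2,4,4), (4,0,0), (5,6,6), (6,7,7), (7,2,2), (8,3,3).

8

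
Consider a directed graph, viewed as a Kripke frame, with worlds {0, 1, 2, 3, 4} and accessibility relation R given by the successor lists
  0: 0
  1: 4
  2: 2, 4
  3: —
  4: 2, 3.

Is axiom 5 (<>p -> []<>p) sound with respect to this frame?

No

By correspondence theory, 5 is valid on a frame iff R is Euclidean.
Euclidean: no — 4 R 2 and 4 R 3, but not 2 R 3.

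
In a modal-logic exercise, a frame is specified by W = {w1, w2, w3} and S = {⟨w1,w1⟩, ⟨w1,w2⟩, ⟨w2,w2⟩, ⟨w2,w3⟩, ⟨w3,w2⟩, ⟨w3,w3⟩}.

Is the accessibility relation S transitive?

Transitive: no — w1 S w2 and w2 S w3, but not w1 S w3.

No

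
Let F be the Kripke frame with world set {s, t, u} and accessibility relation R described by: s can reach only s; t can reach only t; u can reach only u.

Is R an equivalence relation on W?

Reflexive: yes — every world is R-related to itself.
Symmetric: yes — every pair in R has its reverse in R.
Transitive: yes — every two-step R-path is closed by a direct edge.
So R is an equivalence relation.

Yes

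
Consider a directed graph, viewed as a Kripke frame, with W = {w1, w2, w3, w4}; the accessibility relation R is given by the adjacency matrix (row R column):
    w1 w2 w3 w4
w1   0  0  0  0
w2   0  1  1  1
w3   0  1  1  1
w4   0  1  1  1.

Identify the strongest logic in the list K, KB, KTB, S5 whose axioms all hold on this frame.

Symmetric (axiom B): yes — every pair in R has its reverse in R.
Reflexive (axiom T): no — w1 is not related to itself.
Euclidean (axiom 5): yes — any two successors of a common world are R-related.
So F validates K, KB; KTB would additionally require R to be reflexive. The strongest is KB.

KB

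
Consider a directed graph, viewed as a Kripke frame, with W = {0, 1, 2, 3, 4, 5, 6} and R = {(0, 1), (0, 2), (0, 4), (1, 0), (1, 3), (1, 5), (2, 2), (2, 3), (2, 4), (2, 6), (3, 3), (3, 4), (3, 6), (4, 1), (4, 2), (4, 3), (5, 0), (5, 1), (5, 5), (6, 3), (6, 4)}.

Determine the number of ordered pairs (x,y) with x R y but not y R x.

8

Enumerating: (0,2), (0,4), (1,3), (2,3), (2,6), (4,1), (5,0), (6,4).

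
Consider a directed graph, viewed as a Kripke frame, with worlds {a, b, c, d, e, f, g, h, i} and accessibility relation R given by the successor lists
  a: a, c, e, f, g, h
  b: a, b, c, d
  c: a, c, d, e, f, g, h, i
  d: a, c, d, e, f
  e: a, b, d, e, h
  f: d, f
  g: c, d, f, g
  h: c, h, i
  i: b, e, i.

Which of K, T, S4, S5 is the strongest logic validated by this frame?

Reflexive (axiom T): yes — every world is R-related to itself.
Transitive (axiom 4): no — a R c and c R d, but not a R d.
Euclidean (axiom 5): no — a R e and a R c, but not e R c.
So F validates K, T; S4 would additionally require R to be transitive. The strongest is T.

T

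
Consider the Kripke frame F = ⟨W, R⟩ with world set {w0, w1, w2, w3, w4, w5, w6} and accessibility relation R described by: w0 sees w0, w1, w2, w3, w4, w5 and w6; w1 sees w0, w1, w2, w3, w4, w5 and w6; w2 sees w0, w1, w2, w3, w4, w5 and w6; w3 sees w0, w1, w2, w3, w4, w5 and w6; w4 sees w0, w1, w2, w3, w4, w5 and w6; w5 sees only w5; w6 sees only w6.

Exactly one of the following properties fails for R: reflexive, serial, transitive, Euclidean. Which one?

Euclidean

Reflexive: yes — every world is R-related to itself.
Serial: yes — every world has a successor (e.g. w0 R w0).
Transitive: yes — every two-step R-path is closed by a direct edge.
Euclidean: no — w0 R w5 and w0 R w1, but not w5 R w1.
Only Euclidean fails.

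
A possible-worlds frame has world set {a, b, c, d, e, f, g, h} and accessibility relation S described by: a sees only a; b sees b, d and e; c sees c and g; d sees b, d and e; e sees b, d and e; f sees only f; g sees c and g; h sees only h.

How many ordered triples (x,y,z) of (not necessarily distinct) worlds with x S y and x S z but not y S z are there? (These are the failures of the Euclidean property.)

0

S is Euclidean; there are no such tuples.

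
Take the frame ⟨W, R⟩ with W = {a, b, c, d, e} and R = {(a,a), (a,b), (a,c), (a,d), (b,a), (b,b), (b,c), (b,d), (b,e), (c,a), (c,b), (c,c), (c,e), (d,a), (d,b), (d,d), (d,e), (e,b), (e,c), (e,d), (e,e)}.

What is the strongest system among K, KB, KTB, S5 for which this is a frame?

Symmetric (axiom B): yes — every pair in R has its reverse in R.
Reflexive (axiom T): yes — every world is R-related to itself.
Euclidean (axiom 5): no — a R c and a R d, but not c R d.
So F validates K, KB, KTB; S5 would additionally require R to be Euclidean. The strongest is KTB.

KTB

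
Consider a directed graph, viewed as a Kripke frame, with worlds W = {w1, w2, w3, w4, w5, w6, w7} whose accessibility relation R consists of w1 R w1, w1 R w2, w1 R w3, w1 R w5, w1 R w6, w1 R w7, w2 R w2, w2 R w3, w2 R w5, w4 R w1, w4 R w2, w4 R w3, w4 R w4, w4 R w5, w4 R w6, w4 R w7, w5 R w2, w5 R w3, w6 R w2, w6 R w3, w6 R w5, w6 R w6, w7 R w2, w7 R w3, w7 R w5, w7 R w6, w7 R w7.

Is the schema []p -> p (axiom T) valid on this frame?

Axiom T corresponds to the accessibility relation being reflexive.
Reflexive: no — w3 is not related to itself.

No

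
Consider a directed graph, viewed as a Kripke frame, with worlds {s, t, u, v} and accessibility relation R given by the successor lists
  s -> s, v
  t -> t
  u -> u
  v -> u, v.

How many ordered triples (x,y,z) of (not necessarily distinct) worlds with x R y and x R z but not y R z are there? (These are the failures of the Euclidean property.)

2

Enumerating: (s,v,s), (v,u,v).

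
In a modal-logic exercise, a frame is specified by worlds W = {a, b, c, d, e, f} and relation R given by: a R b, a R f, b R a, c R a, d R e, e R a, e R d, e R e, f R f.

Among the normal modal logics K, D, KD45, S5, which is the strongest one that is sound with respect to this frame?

D

Serial (axiom D): yes — every world has a successor (e.g. a R b).
Euclidean (axiom 5): no — a R b and a R f, but not b R f.
Transitive (axiom 4): no — b R a and a R f, but not b R f.
Reflexive (axiom T): no — a is not related to itself.
So F validates K, D; KD45 would additionally require R to be Euclidean and transitive. The strongest is D.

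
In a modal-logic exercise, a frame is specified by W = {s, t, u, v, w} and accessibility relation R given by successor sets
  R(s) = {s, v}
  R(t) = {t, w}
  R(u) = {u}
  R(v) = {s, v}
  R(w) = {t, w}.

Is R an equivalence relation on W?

Yes

Reflexive: yes — every world is R-related to itself.
Symmetric: yes — every pair in R has its reverse in R.
Transitive: yes — every two-step R-path is closed by a direct edge.
So R is an equivalence relation.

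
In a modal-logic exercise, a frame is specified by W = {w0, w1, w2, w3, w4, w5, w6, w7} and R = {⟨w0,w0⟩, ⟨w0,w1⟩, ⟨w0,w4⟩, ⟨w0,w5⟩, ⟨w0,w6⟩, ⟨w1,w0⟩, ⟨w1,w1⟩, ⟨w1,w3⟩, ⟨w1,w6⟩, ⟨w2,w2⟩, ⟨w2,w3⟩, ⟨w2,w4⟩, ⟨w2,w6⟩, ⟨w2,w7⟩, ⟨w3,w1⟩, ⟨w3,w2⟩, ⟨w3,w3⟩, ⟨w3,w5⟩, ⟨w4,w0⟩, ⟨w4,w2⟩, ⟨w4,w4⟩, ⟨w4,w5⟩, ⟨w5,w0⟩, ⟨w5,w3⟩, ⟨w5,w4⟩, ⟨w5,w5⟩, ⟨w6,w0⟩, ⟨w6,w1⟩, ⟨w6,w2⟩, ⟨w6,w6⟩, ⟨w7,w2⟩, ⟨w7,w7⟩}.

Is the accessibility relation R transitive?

Transitive: no — w0 R w1 and w1 R w3, but not w0 R w3.

No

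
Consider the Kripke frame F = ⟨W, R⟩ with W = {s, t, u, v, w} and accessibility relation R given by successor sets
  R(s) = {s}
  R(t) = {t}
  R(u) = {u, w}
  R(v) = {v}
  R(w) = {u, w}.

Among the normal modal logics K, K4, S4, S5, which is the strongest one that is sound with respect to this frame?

Transitive (axiom 4): yes — every two-step R-path is closed by a direct edge.
Reflexive (axiom T): yes — every world is R-related to itself.
Euclidean (axiom 5): yes — any two successors of a common world are R-related.
So F validates K, K4, S4, S5. The strongest is S5.

S5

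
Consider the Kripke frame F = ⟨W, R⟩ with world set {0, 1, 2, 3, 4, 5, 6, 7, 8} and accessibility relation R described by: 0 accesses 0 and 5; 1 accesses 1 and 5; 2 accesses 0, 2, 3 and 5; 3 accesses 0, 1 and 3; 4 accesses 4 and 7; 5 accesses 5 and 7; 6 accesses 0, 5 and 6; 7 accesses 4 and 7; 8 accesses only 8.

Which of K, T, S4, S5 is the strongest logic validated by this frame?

Reflexive (axiom T): yes — every world is R-related to itself.
Transitive (axiom 4): no — 0 R 5 and 5 R 7, but not 0 R 7.
Euclidean (axiom 5): no — 2 R 0 and 2 R 3, but not 0 R 3.
So F validates K, T; S4 would additionally require R to be transitive. The strongest is T.

T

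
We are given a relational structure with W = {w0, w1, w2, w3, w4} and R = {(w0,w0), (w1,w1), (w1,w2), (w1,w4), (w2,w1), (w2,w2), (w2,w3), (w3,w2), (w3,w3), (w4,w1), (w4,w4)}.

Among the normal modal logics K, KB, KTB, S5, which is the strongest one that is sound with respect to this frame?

KTB

Symmetric (axiom B): yes — every pair in R has its reverse in R.
Reflexive (axiom T): yes — every world is R-related to itself.
Euclidean (axiom 5): no — w1 R w2 and w1 R w4, but not w2 R w4.
So F validates K, KB, KTB; S5 would additionally require R to be Euclidean. The strongest is KTB.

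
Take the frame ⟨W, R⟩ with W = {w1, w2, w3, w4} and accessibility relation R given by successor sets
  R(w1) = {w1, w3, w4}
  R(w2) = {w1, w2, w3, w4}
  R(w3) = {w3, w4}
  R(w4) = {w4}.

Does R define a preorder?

Reflexive: yes — every world is R-related to itself.
Transitive: yes — every two-step R-path is closed by a direct edge.
So R is a preorder.

Yes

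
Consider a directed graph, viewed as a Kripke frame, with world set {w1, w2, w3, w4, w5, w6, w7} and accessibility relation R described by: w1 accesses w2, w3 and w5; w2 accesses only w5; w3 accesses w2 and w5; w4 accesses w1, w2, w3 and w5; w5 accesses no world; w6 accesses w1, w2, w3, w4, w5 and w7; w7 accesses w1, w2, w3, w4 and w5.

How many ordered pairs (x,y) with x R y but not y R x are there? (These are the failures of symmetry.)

21

Enumerating: (w1,w2), (w1,w3), (w1,w5), (w2,w5), (w3,w2), (w3,w5), (w4,w1), (w4,w2), (w4,w3), (w4,w5), (w6,w1), (w6,w2), … and 9 more.
Total: 21.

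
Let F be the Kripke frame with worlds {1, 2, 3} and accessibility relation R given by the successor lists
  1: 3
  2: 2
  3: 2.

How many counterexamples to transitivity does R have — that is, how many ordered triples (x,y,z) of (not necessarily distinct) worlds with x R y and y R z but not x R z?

1

Enumerating: (1,3,2).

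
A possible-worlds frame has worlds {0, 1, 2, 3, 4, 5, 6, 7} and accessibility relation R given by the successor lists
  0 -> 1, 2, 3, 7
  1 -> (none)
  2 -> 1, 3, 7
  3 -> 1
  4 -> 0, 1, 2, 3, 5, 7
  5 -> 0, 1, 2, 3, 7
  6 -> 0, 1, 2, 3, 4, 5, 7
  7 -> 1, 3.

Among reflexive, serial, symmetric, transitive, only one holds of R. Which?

Reflexive: no — 0 is not related to itself.
Serial: no — 1 has no R-successor.
Symmetric: no — 0 R 1 but not 1 R 0.
Transitive: yes — every two-step R-path is closed by a direct edge.
Only transitive holds.

transitive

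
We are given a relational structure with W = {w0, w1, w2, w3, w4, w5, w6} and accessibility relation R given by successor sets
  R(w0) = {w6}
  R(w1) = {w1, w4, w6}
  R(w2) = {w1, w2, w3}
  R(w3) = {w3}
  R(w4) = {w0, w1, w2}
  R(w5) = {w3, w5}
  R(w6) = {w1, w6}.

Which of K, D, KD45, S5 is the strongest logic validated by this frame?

D

Serial (axiom D): yes — every world has a successor (e.g. w0 R w6).
Euclidean (axiom 5): no — w1 R w4 and w1 R w6, but not w4 R w6.
Transitive (axiom 4): no — w0 R w6 and w6 R w1, but not w0 R w1.
Reflexive (axiom T): no — w0 is not related to itself.
So F validates K, D; KD45 would additionally require R to be Euclidean and transitive. The strongest is D.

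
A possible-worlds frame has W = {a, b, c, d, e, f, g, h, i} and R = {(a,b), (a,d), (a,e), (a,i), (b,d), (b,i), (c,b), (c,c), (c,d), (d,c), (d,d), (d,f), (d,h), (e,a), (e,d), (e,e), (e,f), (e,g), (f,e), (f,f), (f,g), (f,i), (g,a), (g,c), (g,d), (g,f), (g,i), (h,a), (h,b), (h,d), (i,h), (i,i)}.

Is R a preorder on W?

Reflexive: no — a is not related to itself.
Transitive: no — a R d and d R c, but not a R c.
So R is not a preorder.

No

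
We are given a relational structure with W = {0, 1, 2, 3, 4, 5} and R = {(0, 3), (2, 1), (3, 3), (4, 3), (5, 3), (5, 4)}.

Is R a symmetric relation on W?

Symmetric: no — 0 R 3 but not 3 R 0.

No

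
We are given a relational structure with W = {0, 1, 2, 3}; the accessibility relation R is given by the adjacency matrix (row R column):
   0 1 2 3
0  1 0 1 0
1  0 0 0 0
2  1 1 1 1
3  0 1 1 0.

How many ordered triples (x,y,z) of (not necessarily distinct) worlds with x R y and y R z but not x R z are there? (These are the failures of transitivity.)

Enumerating: (0,2,1), (0,2,3), (3,2,0), (3,2,3).

4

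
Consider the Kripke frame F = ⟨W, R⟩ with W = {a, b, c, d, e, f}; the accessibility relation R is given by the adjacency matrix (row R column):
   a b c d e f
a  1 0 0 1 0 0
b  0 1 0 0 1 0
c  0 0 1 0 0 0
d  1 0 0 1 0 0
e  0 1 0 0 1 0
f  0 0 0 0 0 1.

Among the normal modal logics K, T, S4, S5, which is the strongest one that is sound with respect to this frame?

S5

Reflexive (axiom T): yes — every world is R-related to itself.
Transitive (axiom 4): yes — every two-step R-path is closed by a direct edge.
Euclidean (axiom 5): yes — any two successors of a common world are R-related.
So F validates K, T, S4, S5. The strongest is S5.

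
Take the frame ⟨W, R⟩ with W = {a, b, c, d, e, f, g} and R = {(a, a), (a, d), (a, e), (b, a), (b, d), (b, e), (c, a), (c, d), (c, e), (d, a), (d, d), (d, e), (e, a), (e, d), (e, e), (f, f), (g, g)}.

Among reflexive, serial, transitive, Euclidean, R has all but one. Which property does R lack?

reflexive

Reflexive: no — b is not related to itself.
Serial: yes — every world has a successor (e.g. a R a).
Transitive: yes — every two-step R-path is closed by a direct edge.
Euclidean: yes — any two successors of a common world are R-related.
Only reflexive fails.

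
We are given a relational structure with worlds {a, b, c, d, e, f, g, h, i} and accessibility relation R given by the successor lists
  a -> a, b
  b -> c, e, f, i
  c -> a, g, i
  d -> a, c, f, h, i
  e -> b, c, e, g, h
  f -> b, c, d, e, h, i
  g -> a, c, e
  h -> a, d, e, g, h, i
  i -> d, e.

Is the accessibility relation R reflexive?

Reflexive: no — b is not related to itself.

No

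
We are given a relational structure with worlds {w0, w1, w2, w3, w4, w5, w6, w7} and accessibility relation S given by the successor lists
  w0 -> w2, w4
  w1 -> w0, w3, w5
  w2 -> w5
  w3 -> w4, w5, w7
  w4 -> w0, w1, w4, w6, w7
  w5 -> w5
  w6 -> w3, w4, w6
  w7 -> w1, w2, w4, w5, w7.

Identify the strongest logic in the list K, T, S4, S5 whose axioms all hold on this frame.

K

Reflexive (axiom T): no — w0 is not related to itself.
Transitive (axiom 4): no — w0 S w2 and w2 S w5, but not w0 S w5.
Euclidean (axiom 5): no — w0 S w2 and w0 S w4, but not w2 S w4.
So F validates K; T would additionally require S to be reflexive. The strongest is K.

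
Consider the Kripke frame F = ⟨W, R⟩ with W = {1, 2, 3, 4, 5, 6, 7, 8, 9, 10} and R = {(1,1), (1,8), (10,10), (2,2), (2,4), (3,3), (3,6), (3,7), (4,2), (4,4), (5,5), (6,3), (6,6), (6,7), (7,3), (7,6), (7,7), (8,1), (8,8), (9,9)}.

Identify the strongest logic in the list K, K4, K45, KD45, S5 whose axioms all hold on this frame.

Transitive (axiom 4): yes — every two-step R-path is closed by a direct edge.
Euclidean (axiom 5): yes — any two successors of a common world are R-related.
Serial (axiom D): yes — every world has a successor (e.g. 1 R 1).
Reflexive (axiom T): yes — every world is R-related to itself.
So F validates K, K4, K45, KD45, S5. The strongest is S5.

S5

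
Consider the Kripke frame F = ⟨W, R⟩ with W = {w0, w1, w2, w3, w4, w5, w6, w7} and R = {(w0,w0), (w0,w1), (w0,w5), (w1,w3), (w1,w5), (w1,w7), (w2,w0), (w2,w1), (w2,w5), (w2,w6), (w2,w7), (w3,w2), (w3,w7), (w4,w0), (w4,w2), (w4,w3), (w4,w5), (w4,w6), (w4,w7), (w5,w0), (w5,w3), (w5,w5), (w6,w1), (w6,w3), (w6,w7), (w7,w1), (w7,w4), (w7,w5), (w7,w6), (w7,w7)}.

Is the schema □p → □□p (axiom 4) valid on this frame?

No

The schema 4 characterises exactly the transitive frames.
Transitive: no — w0 R w1 and w1 R w3, but not w0 R w3.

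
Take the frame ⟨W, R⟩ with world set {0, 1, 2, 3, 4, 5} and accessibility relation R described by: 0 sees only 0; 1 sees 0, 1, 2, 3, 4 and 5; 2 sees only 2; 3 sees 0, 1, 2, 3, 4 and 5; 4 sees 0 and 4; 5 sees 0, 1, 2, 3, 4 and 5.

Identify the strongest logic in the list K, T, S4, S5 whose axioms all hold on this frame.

Reflexive (axiom T): yes — every world is R-related to itself.
Transitive (axiom 4): yes — every two-step R-path is closed by a direct edge.
Euclidean (axiom 5): no — 1 R 0 and 1 R 2, but not 0 R 2.
So F validates K, T, S4; S5 would additionally require R to be Euclidean. The strongest is S4.

S4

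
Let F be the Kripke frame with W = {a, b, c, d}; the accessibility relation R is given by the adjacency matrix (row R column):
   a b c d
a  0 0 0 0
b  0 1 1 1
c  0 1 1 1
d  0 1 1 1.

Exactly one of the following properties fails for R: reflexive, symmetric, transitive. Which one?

reflexive

Reflexive: no — a is not related to itself.
Symmetric: yes — every pair in R has its reverse in R.
Transitive: yes — every two-step R-path is closed by a direct edge.
Only reflexive fails.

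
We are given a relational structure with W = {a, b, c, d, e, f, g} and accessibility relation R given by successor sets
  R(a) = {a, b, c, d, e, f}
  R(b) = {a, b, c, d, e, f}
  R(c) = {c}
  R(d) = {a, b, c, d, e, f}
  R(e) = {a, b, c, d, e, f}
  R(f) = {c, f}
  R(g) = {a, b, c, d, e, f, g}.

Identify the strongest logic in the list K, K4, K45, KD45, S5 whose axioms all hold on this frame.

Transitive (axiom 4): yes — every two-step R-path is closed by a direct edge.
Euclidean (axiom 5): no — a R c and a R b, but not c R b.
Serial (axiom D): yes — every world has a successor (e.g. a R a).
Reflexive (axiom T): yes — every world is R-related to itself.
So F validates K, K4; K45 would additionally require R to be Euclidean. The strongest is K4.

K4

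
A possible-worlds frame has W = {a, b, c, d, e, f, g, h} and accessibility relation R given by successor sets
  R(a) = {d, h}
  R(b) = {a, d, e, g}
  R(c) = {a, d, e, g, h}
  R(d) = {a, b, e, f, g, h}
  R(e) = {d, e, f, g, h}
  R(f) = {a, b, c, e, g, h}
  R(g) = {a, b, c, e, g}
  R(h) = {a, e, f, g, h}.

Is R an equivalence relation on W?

No

Reflexive: no — a is not related to itself.
Symmetric: no — b R a but not a R b.
Transitive: no — a R d and d R b, but not a R b.
So R is not an equivalence relation.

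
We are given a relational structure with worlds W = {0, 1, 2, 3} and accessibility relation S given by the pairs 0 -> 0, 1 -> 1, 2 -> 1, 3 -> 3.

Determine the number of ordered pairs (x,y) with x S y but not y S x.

1

Enumerating: (2,1).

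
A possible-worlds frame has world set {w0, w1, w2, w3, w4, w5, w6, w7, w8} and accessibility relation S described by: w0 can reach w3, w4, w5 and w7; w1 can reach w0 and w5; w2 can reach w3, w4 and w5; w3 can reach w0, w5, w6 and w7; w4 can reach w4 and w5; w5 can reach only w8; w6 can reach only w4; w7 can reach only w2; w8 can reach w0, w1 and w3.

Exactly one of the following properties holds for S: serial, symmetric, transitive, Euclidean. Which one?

serial

Serial: yes — every world has a successor (e.g. w0 S w3).
Symmetric: no — w0 S w4 but not w4 S w0.
Transitive: no — w0 S w3 and w3 S w6, but not w0 S w6.
Euclidean: no — w0 S w3 and w0 S w4, but not w3 S w4.
Only serial holds.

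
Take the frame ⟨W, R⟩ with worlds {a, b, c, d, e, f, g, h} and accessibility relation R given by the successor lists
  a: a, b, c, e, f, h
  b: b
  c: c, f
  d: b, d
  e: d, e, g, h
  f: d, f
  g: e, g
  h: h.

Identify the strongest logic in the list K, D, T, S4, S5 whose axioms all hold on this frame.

T

Serial (axiom D): yes — every world has a successor (e.g. a R a).
Reflexive (axiom T): yes — every world is R-related to itself.
Transitive (axiom 4): no — a R e and e R d, but not a R d.
Euclidean (axiom 5): no — a R b and a R c, but not b R c.
So F validates K, D, T; S4 would additionally require R to be transitive. The strongest is T.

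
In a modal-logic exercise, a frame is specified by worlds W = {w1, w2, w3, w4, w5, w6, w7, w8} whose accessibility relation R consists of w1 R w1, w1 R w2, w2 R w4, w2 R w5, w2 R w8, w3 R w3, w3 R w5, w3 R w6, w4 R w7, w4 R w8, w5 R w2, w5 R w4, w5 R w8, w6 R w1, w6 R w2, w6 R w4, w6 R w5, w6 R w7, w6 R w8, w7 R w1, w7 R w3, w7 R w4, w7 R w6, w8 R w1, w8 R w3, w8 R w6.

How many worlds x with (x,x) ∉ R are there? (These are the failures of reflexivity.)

Enumerating: w2, w4, w5, w6, w7, w8.

6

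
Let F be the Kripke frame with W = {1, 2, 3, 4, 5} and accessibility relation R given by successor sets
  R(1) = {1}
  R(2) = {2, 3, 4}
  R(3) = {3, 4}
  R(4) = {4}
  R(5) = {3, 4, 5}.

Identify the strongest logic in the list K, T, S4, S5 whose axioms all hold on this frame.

S4

Reflexive (axiom T): yes — every world is R-related to itself.
Transitive (axiom 4): yes — every two-step R-path is closed by a direct edge.
Euclidean (axiom 5): no — 2 R 4 and 2 R 3, but not 4 R 3.
So F validates K, T, S4; S5 would additionally require R to be Euclidean. The strongest is S4.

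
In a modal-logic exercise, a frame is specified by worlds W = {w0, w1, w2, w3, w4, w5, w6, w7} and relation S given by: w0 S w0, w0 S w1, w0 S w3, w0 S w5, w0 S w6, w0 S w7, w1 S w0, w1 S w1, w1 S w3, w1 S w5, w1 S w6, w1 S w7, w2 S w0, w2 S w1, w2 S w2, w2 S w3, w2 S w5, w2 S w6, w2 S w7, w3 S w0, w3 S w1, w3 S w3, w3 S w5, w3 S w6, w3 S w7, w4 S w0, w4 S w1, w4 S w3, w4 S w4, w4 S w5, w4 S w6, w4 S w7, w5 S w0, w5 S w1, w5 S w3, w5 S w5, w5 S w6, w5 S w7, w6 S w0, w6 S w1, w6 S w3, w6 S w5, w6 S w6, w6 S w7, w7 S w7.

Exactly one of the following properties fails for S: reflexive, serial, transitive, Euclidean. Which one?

Reflexive: yes — every world is S-related to itself.
Serial: yes — every world has a successor (e.g. w0 S w0).
Transitive: yes — every two-step S-path is closed by a direct edge.
Euclidean: no — w0 S w7 and w0 S w1, but not w7 S w1.
Only Euclidean fails.

Euclidean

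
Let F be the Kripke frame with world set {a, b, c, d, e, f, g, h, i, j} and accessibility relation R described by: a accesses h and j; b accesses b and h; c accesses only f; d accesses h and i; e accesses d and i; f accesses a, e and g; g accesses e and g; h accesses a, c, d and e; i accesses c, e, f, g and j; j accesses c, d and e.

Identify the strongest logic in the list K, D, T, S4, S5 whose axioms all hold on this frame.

Serial (axiom D): yes — every world has a successor (e.g. a R h).
Reflexive (axiom T): no — a is not related to itself.
Transitive (axiom 4): no — a R h and h R c, but not a R c.
Euclidean (axiom 5): no — a R h and a R j, but not h R j.
So F validates K, D; T would additionally require R to be reflexive. The strongest is D.

D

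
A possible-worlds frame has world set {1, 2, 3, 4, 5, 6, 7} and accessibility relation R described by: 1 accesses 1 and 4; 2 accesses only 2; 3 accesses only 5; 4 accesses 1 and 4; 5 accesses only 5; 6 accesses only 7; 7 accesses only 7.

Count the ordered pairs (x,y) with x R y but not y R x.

2

Enumerating: (3,5), (6,7).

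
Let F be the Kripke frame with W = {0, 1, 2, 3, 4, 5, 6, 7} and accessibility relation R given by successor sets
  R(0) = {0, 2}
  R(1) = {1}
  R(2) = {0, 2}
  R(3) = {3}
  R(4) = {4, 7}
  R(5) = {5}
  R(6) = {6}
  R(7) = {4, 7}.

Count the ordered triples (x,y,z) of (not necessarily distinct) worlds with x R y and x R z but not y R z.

R is Euclidean; there are no such tuples.

0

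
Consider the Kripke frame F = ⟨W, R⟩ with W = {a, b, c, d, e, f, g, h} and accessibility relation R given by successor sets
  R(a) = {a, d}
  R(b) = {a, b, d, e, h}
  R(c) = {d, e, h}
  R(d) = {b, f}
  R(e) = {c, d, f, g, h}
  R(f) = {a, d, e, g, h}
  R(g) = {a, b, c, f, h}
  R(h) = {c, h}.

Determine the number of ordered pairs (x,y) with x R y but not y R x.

Enumerating: (a,d), (b,a), (b,e), (b,h), (c,d), (e,d), (e,g), (e,h), (f,a), (f,h), (g,a), (g,b), (g,c), (g,h).

14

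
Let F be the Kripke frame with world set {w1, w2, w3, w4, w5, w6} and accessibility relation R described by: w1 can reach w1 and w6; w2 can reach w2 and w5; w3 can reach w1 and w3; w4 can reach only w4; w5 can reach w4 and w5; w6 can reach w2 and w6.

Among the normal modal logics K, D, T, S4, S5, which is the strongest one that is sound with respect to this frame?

Serial (axiom D): yes — every world has a successor (e.g. w1 R w1).
Reflexive (axiom T): yes — every world is R-related to itself.
Transitive (axiom 4): no — w1 R w6 and w6 R w2, but not w1 R w2.
Euclidean (axiom 5): no — w1 R w6 and w1 R w1, but not w6 R w1.
So F validates K, D, T; S4 would additionally require R to be transitive. The strongest is T.

T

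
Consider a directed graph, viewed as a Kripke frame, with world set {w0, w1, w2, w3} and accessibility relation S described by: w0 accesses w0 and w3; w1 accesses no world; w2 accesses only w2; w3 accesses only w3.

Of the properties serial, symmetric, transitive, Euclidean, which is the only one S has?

Serial: no — w1 has no S-successor.
Symmetric: no — w0 S w3 but not w3 S w0.
Transitive: yes — every two-step S-path is closed by a direct edge.
Euclidean: no — w0 S w3 and w0 S w0, but not w3 S w0.
Only transitive holds.

transitive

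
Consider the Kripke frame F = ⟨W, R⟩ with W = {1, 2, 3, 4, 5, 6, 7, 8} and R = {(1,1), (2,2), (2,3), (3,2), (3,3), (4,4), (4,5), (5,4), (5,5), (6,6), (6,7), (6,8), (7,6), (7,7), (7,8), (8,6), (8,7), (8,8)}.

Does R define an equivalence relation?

Reflexive: yes — every world is R-related to itself.
Symmetric: yes — every pair in R has its reverse in R.
Transitive: yes — every two-step R-path is closed by a direct edge.
So R is an equivalence relation.

Yes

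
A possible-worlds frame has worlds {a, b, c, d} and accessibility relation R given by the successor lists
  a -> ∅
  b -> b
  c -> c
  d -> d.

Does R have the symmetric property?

Symmetric: yes — every pair in R has its reverse in R.

Yes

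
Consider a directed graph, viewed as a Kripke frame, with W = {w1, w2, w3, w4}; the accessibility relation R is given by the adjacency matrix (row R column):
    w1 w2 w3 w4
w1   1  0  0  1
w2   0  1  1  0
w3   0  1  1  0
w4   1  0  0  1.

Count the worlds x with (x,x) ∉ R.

R is reflexive; there are no such worlds.

0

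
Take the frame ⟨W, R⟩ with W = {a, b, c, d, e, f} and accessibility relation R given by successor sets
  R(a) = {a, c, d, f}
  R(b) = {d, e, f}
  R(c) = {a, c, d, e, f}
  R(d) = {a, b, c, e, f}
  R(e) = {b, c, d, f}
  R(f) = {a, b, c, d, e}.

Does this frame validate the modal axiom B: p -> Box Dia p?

Axiom B corresponds to the accessibility relation being symmetric.
Symmetric: yes — every pair in R has its reverse in R.

Yes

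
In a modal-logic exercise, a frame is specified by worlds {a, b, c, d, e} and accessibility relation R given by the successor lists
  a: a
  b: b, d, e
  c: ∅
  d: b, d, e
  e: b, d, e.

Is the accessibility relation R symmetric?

Symmetric: yes — every pair in R has its reverse in R.

Yes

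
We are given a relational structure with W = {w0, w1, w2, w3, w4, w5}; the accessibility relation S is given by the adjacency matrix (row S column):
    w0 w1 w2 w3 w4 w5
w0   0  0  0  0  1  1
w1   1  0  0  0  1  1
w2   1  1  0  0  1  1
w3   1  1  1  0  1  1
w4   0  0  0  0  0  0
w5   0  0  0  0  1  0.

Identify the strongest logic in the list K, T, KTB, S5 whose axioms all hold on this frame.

Reflexive (axiom T): no — w0 is not related to itself.
Symmetric (axiom B): no — w0 S w4 but not w4 S w0.
Euclidean (axiom 5): no — w0 S w4 and w0 S w5, but not w4 S w5.
So F validates K; T would additionally require S to be reflexive. The strongest is K.

K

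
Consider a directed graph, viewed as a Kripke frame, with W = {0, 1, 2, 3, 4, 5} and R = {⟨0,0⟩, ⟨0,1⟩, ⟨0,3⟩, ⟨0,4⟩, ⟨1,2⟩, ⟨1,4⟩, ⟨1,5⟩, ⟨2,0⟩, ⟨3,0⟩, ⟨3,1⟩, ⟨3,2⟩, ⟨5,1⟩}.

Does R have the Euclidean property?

Euclidean: no — 0 R 1 and 0 R 3, but not 1 R 3.

No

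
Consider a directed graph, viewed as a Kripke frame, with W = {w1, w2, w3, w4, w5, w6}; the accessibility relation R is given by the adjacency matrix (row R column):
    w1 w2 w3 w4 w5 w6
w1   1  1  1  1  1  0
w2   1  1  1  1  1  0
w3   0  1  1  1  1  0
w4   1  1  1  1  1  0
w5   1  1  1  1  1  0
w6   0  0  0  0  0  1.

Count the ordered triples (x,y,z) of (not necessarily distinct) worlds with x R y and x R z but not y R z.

4

Enumerating: (w1,w3,w1), (w2,w3,w1), (w4,w3,w1), (w5,w3,w1).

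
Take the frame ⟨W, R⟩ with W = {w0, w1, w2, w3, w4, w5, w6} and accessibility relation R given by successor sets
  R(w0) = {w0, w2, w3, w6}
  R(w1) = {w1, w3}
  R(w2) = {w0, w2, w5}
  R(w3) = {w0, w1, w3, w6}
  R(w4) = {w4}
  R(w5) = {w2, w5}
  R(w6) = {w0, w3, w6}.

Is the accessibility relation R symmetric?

Symmetric: yes — every pair in R has its reverse in R.

Yes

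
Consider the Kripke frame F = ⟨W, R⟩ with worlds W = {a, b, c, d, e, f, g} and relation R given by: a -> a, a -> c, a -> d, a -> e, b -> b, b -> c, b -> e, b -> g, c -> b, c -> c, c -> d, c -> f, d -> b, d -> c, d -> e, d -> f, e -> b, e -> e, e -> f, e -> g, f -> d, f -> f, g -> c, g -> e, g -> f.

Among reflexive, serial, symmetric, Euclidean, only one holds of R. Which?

serial

Reflexive: no — d is not related to itself.
Serial: yes — every world has a successor (e.g. a R a).
Symmetric: no — a R c but not c R a.
Euclidean: no — a R c and a R e, but not c R e.
Only serial holds.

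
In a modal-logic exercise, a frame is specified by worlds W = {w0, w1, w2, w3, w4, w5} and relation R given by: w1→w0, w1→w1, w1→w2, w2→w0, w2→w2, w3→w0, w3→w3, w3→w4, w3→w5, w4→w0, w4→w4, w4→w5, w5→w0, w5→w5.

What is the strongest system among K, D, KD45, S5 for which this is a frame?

Serial (axiom D): no — w0 has no R-successor.
Euclidean (axiom 5): no — w1 R w0 and w1 R w2, but not w0 R w2.
Transitive (axiom 4): yes — every two-step R-path is closed by a direct edge.
Reflexive (axiom T): no — w0 is not related to itself.
So F validates K; D would additionally require R to be serial. The strongest is K.

K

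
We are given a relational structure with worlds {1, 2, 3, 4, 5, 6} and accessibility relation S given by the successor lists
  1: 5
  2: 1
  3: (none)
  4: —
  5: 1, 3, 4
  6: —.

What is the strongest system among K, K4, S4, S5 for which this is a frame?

K

Transitive (axiom 4): no — 1 S 5 and 5 S 3, but not 1 S 3.
Reflexive (axiom T): no — 1 is not related to itself.
Euclidean (axiom 5): no — 5 S 1 and 5 S 3, but not 1 S 3.
So F validates K; K4 would additionally require S to be transitive. The strongest is K.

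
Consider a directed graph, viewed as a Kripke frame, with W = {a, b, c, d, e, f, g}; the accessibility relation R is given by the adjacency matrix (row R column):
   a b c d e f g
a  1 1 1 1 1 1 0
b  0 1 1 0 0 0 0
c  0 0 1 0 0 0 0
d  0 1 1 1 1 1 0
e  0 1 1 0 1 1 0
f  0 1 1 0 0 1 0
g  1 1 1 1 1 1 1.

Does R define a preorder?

Yes

Reflexive: yes — every world is R-related to itself.
Transitive: yes — every two-step R-path is closed by a direct edge.
So R is a preorder.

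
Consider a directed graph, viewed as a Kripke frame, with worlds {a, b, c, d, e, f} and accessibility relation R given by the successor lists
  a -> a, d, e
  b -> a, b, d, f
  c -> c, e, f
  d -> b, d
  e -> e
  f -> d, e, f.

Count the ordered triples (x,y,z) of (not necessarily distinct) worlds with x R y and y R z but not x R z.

Enumerating: (a,d,b), (b,a,e), (b,f,e), (c,f,d), (d,b,a), (d,b,f), (f,d,b).

7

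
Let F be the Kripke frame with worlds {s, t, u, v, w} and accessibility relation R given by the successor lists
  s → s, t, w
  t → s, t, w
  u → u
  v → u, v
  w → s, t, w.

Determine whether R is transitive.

Transitive: yes — every two-step R-path is closed by a direct edge.

Yes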